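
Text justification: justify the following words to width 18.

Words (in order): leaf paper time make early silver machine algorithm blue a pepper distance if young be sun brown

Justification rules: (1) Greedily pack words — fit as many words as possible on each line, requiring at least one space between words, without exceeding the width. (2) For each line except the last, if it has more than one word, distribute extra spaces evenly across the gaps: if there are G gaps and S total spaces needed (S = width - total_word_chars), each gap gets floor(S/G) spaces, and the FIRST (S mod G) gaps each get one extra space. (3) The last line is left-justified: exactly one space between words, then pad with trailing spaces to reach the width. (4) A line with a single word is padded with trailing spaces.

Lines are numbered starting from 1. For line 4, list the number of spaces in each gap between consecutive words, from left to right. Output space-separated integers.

Line 1: ['leaf', 'paper', 'time'] (min_width=15, slack=3)
Line 2: ['make', 'early', 'silver'] (min_width=17, slack=1)
Line 3: ['machine', 'algorithm'] (min_width=17, slack=1)
Line 4: ['blue', 'a', 'pepper'] (min_width=13, slack=5)
Line 5: ['distance', 'if', 'young'] (min_width=17, slack=1)
Line 6: ['be', 'sun', 'brown'] (min_width=12, slack=6)

Answer: 4 3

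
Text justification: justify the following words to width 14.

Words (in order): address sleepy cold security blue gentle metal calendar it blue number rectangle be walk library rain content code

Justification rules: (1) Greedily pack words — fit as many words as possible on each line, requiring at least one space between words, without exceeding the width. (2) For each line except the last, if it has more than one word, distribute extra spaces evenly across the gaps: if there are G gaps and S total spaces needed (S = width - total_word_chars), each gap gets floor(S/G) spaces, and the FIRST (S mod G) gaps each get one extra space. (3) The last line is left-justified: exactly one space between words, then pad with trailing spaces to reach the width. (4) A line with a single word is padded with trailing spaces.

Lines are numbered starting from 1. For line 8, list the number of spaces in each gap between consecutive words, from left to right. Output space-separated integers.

Answer: 3

Derivation:
Line 1: ['address', 'sleepy'] (min_width=14, slack=0)
Line 2: ['cold', 'security'] (min_width=13, slack=1)
Line 3: ['blue', 'gentle'] (min_width=11, slack=3)
Line 4: ['metal', 'calendar'] (min_width=14, slack=0)
Line 5: ['it', 'blue', 'number'] (min_width=14, slack=0)
Line 6: ['rectangle', 'be'] (min_width=12, slack=2)
Line 7: ['walk', 'library'] (min_width=12, slack=2)
Line 8: ['rain', 'content'] (min_width=12, slack=2)
Line 9: ['code'] (min_width=4, slack=10)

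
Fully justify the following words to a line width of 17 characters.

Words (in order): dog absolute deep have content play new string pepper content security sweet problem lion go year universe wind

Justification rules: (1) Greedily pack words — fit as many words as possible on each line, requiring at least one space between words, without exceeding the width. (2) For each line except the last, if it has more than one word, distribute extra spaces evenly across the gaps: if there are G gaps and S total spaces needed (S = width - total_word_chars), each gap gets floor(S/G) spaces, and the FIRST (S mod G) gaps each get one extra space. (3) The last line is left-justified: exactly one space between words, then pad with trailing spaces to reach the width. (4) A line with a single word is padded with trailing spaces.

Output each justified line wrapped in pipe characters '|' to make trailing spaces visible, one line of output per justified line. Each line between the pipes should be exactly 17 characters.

Answer: |dog absolute deep|
|have content play|
|new string pepper|
|content  security|
|sweet     problem|
|lion    go   year|
|universe wind    |

Derivation:
Line 1: ['dog', 'absolute', 'deep'] (min_width=17, slack=0)
Line 2: ['have', 'content', 'play'] (min_width=17, slack=0)
Line 3: ['new', 'string', 'pepper'] (min_width=17, slack=0)
Line 4: ['content', 'security'] (min_width=16, slack=1)
Line 5: ['sweet', 'problem'] (min_width=13, slack=4)
Line 6: ['lion', 'go', 'year'] (min_width=12, slack=5)
Line 7: ['universe', 'wind'] (min_width=13, slack=4)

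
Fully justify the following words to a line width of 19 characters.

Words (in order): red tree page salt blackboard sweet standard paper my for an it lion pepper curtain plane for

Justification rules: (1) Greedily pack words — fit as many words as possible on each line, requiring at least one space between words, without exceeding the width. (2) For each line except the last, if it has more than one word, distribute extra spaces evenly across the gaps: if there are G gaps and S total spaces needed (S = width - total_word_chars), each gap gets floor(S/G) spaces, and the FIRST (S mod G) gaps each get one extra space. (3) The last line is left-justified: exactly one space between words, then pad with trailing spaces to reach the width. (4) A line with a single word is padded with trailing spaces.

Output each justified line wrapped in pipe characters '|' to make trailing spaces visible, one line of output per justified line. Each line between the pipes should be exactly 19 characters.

Answer: |red  tree page salt|
|blackboard    sweet|
|standard  paper  my|
|for   an   it  lion|
|pepper      curtain|
|plane for          |

Derivation:
Line 1: ['red', 'tree', 'page', 'salt'] (min_width=18, slack=1)
Line 2: ['blackboard', 'sweet'] (min_width=16, slack=3)
Line 3: ['standard', 'paper', 'my'] (min_width=17, slack=2)
Line 4: ['for', 'an', 'it', 'lion'] (min_width=14, slack=5)
Line 5: ['pepper', 'curtain'] (min_width=14, slack=5)
Line 6: ['plane', 'for'] (min_width=9, slack=10)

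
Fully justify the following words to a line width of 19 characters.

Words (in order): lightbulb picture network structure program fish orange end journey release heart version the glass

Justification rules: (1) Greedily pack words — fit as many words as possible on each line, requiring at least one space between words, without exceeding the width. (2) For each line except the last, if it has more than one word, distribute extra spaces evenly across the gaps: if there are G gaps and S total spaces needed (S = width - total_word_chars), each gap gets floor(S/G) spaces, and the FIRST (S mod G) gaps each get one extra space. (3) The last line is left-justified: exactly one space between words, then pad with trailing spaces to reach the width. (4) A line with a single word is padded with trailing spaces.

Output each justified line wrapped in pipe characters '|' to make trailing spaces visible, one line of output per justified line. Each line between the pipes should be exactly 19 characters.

Answer: |lightbulb   picture|
|network   structure|
|program fish orange|
|end journey release|
|heart  version  the|
|glass              |

Derivation:
Line 1: ['lightbulb', 'picture'] (min_width=17, slack=2)
Line 2: ['network', 'structure'] (min_width=17, slack=2)
Line 3: ['program', 'fish', 'orange'] (min_width=19, slack=0)
Line 4: ['end', 'journey', 'release'] (min_width=19, slack=0)
Line 5: ['heart', 'version', 'the'] (min_width=17, slack=2)
Line 6: ['glass'] (min_width=5, slack=14)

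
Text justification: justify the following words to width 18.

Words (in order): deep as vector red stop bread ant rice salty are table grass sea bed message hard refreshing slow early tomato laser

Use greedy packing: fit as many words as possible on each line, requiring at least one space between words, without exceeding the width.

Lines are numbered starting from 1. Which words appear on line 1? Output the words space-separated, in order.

Line 1: ['deep', 'as', 'vector', 'red'] (min_width=18, slack=0)
Line 2: ['stop', 'bread', 'ant'] (min_width=14, slack=4)
Line 3: ['rice', 'salty', 'are'] (min_width=14, slack=4)
Line 4: ['table', 'grass', 'sea'] (min_width=15, slack=3)
Line 5: ['bed', 'message', 'hard'] (min_width=16, slack=2)
Line 6: ['refreshing', 'slow'] (min_width=15, slack=3)
Line 7: ['early', 'tomato', 'laser'] (min_width=18, slack=0)

Answer: deep as vector red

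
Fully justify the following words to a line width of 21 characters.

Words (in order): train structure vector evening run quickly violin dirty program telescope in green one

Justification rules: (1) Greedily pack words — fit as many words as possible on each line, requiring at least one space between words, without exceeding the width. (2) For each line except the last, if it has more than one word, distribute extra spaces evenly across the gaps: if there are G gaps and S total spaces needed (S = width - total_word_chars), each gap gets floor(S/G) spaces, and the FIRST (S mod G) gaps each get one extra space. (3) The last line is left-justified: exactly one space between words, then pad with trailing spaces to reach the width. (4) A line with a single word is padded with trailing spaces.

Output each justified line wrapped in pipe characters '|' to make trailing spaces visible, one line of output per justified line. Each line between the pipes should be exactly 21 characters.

Answer: |train       structure|
|vector   evening  run|
|quickly  violin dirty|
|program  telescope in|
|green one            |

Derivation:
Line 1: ['train', 'structure'] (min_width=15, slack=6)
Line 2: ['vector', 'evening', 'run'] (min_width=18, slack=3)
Line 3: ['quickly', 'violin', 'dirty'] (min_width=20, slack=1)
Line 4: ['program', 'telescope', 'in'] (min_width=20, slack=1)
Line 5: ['green', 'one'] (min_width=9, slack=12)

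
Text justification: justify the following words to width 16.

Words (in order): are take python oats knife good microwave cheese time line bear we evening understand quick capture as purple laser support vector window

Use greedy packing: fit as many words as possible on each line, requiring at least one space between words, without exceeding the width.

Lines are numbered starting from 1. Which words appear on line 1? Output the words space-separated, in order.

Answer: are take python

Derivation:
Line 1: ['are', 'take', 'python'] (min_width=15, slack=1)
Line 2: ['oats', 'knife', 'good'] (min_width=15, slack=1)
Line 3: ['microwave', 'cheese'] (min_width=16, slack=0)
Line 4: ['time', 'line', 'bear'] (min_width=14, slack=2)
Line 5: ['we', 'evening'] (min_width=10, slack=6)
Line 6: ['understand', 'quick'] (min_width=16, slack=0)
Line 7: ['capture', 'as'] (min_width=10, slack=6)
Line 8: ['purple', 'laser'] (min_width=12, slack=4)
Line 9: ['support', 'vector'] (min_width=14, slack=2)
Line 10: ['window'] (min_width=6, slack=10)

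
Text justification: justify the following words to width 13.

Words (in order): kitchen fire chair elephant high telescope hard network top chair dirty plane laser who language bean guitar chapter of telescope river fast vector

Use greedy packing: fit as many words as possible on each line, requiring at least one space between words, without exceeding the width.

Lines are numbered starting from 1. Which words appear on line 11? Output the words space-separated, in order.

Answer: chapter of

Derivation:
Line 1: ['kitchen', 'fire'] (min_width=12, slack=1)
Line 2: ['chair'] (min_width=5, slack=8)
Line 3: ['elephant', 'high'] (min_width=13, slack=0)
Line 4: ['telescope'] (min_width=9, slack=4)
Line 5: ['hard', 'network'] (min_width=12, slack=1)
Line 6: ['top', 'chair'] (min_width=9, slack=4)
Line 7: ['dirty', 'plane'] (min_width=11, slack=2)
Line 8: ['laser', 'who'] (min_width=9, slack=4)
Line 9: ['language', 'bean'] (min_width=13, slack=0)
Line 10: ['guitar'] (min_width=6, slack=7)
Line 11: ['chapter', 'of'] (min_width=10, slack=3)
Line 12: ['telescope'] (min_width=9, slack=4)
Line 13: ['river', 'fast'] (min_width=10, slack=3)
Line 14: ['vector'] (min_width=6, slack=7)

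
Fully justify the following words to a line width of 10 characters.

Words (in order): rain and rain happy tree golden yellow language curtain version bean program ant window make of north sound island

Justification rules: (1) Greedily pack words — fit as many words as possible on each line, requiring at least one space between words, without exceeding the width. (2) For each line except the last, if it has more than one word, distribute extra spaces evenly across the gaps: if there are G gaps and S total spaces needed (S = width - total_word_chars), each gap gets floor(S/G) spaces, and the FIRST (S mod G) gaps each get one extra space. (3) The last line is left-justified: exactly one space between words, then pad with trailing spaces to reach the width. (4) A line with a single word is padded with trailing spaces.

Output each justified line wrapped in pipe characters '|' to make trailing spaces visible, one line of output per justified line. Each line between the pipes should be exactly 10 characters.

Answer: |rain   and|
|rain happy|
|tree      |
|golden    |
|yellow    |
|language  |
|curtain   |
|version   |
|bean      |
|program   |
|ant window|
|make    of|
|north     |
|sound     |
|island    |

Derivation:
Line 1: ['rain', 'and'] (min_width=8, slack=2)
Line 2: ['rain', 'happy'] (min_width=10, slack=0)
Line 3: ['tree'] (min_width=4, slack=6)
Line 4: ['golden'] (min_width=6, slack=4)
Line 5: ['yellow'] (min_width=6, slack=4)
Line 6: ['language'] (min_width=8, slack=2)
Line 7: ['curtain'] (min_width=7, slack=3)
Line 8: ['version'] (min_width=7, slack=3)
Line 9: ['bean'] (min_width=4, slack=6)
Line 10: ['program'] (min_width=7, slack=3)
Line 11: ['ant', 'window'] (min_width=10, slack=0)
Line 12: ['make', 'of'] (min_width=7, slack=3)
Line 13: ['north'] (min_width=5, slack=5)
Line 14: ['sound'] (min_width=5, slack=5)
Line 15: ['island'] (min_width=6, slack=4)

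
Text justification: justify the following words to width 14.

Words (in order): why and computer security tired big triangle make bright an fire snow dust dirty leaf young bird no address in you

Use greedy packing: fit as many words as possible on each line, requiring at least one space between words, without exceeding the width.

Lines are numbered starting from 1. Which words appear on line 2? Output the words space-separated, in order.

Line 1: ['why', 'and'] (min_width=7, slack=7)
Line 2: ['computer'] (min_width=8, slack=6)
Line 3: ['security', 'tired'] (min_width=14, slack=0)
Line 4: ['big', 'triangle'] (min_width=12, slack=2)
Line 5: ['make', 'bright', 'an'] (min_width=14, slack=0)
Line 6: ['fire', 'snow', 'dust'] (min_width=14, slack=0)
Line 7: ['dirty', 'leaf'] (min_width=10, slack=4)
Line 8: ['young', 'bird', 'no'] (min_width=13, slack=1)
Line 9: ['address', 'in', 'you'] (min_width=14, slack=0)

Answer: computer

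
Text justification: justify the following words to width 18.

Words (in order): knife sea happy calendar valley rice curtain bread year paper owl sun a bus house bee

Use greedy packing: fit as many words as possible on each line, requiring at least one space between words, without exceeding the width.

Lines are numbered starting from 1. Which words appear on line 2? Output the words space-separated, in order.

Answer: calendar valley

Derivation:
Line 1: ['knife', 'sea', 'happy'] (min_width=15, slack=3)
Line 2: ['calendar', 'valley'] (min_width=15, slack=3)
Line 3: ['rice', 'curtain', 'bread'] (min_width=18, slack=0)
Line 4: ['year', 'paper', 'owl', 'sun'] (min_width=18, slack=0)
Line 5: ['a', 'bus', 'house', 'bee'] (min_width=15, slack=3)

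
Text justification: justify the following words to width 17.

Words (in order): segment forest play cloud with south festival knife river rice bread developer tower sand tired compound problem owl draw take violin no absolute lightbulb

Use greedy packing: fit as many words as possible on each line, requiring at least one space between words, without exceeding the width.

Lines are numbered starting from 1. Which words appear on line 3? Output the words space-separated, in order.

Answer: south festival

Derivation:
Line 1: ['segment', 'forest'] (min_width=14, slack=3)
Line 2: ['play', 'cloud', 'with'] (min_width=15, slack=2)
Line 3: ['south', 'festival'] (min_width=14, slack=3)
Line 4: ['knife', 'river', 'rice'] (min_width=16, slack=1)
Line 5: ['bread', 'developer'] (min_width=15, slack=2)
Line 6: ['tower', 'sand', 'tired'] (min_width=16, slack=1)
Line 7: ['compound', 'problem'] (min_width=16, slack=1)
Line 8: ['owl', 'draw', 'take'] (min_width=13, slack=4)
Line 9: ['violin', 'no'] (min_width=9, slack=8)
Line 10: ['absolute'] (min_width=8, slack=9)
Line 11: ['lightbulb'] (min_width=9, slack=8)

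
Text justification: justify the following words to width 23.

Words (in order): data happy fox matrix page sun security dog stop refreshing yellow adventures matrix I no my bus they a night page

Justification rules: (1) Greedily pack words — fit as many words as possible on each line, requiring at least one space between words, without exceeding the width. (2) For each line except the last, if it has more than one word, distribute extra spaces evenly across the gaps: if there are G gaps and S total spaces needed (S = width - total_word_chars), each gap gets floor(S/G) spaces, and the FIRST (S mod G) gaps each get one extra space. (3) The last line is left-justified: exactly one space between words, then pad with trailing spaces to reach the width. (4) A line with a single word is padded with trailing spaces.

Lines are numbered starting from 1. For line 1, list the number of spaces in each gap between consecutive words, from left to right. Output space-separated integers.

Line 1: ['data', 'happy', 'fox', 'matrix'] (min_width=21, slack=2)
Line 2: ['page', 'sun', 'security', 'dog'] (min_width=21, slack=2)
Line 3: ['stop', 'refreshing', 'yellow'] (min_width=22, slack=1)
Line 4: ['adventures', 'matrix', 'I', 'no'] (min_width=22, slack=1)
Line 5: ['my', 'bus', 'they', 'a', 'night'] (min_width=19, slack=4)
Line 6: ['page'] (min_width=4, slack=19)

Answer: 2 2 1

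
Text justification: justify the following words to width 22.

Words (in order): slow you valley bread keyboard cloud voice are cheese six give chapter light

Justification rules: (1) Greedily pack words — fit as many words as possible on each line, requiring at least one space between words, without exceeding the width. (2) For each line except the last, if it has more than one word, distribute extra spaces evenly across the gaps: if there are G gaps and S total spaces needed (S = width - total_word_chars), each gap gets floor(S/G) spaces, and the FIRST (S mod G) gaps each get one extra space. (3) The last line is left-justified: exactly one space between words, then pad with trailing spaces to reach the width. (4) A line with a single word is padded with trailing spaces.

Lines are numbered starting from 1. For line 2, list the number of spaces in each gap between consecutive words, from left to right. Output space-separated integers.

Line 1: ['slow', 'you', 'valley', 'bread'] (min_width=21, slack=1)
Line 2: ['keyboard', 'cloud', 'voice'] (min_width=20, slack=2)
Line 3: ['are', 'cheese', 'six', 'give'] (min_width=19, slack=3)
Line 4: ['chapter', 'light'] (min_width=13, slack=9)

Answer: 2 2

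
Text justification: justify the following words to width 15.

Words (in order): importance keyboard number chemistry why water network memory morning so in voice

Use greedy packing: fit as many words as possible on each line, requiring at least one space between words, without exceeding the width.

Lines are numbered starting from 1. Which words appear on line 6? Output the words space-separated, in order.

Line 1: ['importance'] (min_width=10, slack=5)
Line 2: ['keyboard', 'number'] (min_width=15, slack=0)
Line 3: ['chemistry', 'why'] (min_width=13, slack=2)
Line 4: ['water', 'network'] (min_width=13, slack=2)
Line 5: ['memory', 'morning'] (min_width=14, slack=1)
Line 6: ['so', 'in', 'voice'] (min_width=11, slack=4)

Answer: so in voice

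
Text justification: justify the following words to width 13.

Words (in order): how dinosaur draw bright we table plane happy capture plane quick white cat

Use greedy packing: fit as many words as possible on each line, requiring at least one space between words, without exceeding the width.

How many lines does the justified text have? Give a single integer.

Answer: 7

Derivation:
Line 1: ['how', 'dinosaur'] (min_width=12, slack=1)
Line 2: ['draw', 'bright'] (min_width=11, slack=2)
Line 3: ['we', 'table'] (min_width=8, slack=5)
Line 4: ['plane', 'happy'] (min_width=11, slack=2)
Line 5: ['capture', 'plane'] (min_width=13, slack=0)
Line 6: ['quick', 'white'] (min_width=11, slack=2)
Line 7: ['cat'] (min_width=3, slack=10)
Total lines: 7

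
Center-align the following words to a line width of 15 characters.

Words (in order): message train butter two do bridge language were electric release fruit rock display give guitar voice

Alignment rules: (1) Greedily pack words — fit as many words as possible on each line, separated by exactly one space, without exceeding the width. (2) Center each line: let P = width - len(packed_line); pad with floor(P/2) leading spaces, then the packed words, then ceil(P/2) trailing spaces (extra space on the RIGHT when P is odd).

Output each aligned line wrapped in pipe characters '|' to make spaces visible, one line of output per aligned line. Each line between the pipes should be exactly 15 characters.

Line 1: ['message', 'train'] (min_width=13, slack=2)
Line 2: ['butter', 'two', 'do'] (min_width=13, slack=2)
Line 3: ['bridge', 'language'] (min_width=15, slack=0)
Line 4: ['were', 'electric'] (min_width=13, slack=2)
Line 5: ['release', 'fruit'] (min_width=13, slack=2)
Line 6: ['rock', 'display'] (min_width=12, slack=3)
Line 7: ['give', 'guitar'] (min_width=11, slack=4)
Line 8: ['voice'] (min_width=5, slack=10)

Answer: | message train |
| butter two do |
|bridge language|
| were electric |
| release fruit |
| rock display  |
|  give guitar  |
|     voice     |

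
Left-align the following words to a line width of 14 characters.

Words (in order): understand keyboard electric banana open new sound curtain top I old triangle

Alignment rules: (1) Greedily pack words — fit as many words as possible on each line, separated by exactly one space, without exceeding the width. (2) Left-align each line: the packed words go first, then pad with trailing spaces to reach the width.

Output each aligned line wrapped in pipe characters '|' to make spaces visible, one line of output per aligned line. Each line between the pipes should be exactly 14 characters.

Answer: |understand    |
|keyboard      |
|electric      |
|banana open   |
|new sound     |
|curtain top I |
|old triangle  |

Derivation:
Line 1: ['understand'] (min_width=10, slack=4)
Line 2: ['keyboard'] (min_width=8, slack=6)
Line 3: ['electric'] (min_width=8, slack=6)
Line 4: ['banana', 'open'] (min_width=11, slack=3)
Line 5: ['new', 'sound'] (min_width=9, slack=5)
Line 6: ['curtain', 'top', 'I'] (min_width=13, slack=1)
Line 7: ['old', 'triangle'] (min_width=12, slack=2)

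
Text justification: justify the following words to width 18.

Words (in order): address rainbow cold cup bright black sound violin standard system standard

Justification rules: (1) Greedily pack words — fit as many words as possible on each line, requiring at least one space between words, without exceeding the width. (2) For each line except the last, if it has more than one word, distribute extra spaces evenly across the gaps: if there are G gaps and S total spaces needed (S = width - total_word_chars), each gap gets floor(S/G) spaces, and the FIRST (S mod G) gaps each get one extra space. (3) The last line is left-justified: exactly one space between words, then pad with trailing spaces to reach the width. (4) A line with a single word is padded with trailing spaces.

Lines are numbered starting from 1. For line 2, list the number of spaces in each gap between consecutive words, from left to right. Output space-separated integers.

Line 1: ['address', 'rainbow'] (min_width=15, slack=3)
Line 2: ['cold', 'cup', 'bright'] (min_width=15, slack=3)
Line 3: ['black', 'sound', 'violin'] (min_width=18, slack=0)
Line 4: ['standard', 'system'] (min_width=15, slack=3)
Line 5: ['standard'] (min_width=8, slack=10)

Answer: 3 2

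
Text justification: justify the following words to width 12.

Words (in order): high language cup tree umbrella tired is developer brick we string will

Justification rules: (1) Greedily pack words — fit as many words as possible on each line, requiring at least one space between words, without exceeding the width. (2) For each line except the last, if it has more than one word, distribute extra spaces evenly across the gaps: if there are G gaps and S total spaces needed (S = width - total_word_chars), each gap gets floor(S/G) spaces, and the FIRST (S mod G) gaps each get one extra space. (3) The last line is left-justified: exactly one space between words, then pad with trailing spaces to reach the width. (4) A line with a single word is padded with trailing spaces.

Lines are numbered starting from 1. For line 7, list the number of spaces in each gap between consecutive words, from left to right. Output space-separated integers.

Line 1: ['high'] (min_width=4, slack=8)
Line 2: ['language', 'cup'] (min_width=12, slack=0)
Line 3: ['tree'] (min_width=4, slack=8)
Line 4: ['umbrella'] (min_width=8, slack=4)
Line 5: ['tired', 'is'] (min_width=8, slack=4)
Line 6: ['developer'] (min_width=9, slack=3)
Line 7: ['brick', 'we'] (min_width=8, slack=4)
Line 8: ['string', 'will'] (min_width=11, slack=1)

Answer: 5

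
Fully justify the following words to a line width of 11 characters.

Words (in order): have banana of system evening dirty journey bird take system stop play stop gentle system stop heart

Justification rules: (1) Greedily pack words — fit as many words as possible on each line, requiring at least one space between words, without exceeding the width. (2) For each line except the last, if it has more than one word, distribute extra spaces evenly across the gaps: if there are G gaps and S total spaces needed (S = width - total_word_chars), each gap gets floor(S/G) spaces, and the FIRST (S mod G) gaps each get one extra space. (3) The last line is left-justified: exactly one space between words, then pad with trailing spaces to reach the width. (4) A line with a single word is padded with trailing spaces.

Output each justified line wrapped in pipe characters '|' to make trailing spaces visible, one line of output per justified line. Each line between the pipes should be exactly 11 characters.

Answer: |have banana|
|of   system|
|evening    |
|dirty      |
|journey    |
|bird   take|
|system stop|
|play   stop|
|gentle     |
|system stop|
|heart      |

Derivation:
Line 1: ['have', 'banana'] (min_width=11, slack=0)
Line 2: ['of', 'system'] (min_width=9, slack=2)
Line 3: ['evening'] (min_width=7, slack=4)
Line 4: ['dirty'] (min_width=5, slack=6)
Line 5: ['journey'] (min_width=7, slack=4)
Line 6: ['bird', 'take'] (min_width=9, slack=2)
Line 7: ['system', 'stop'] (min_width=11, slack=0)
Line 8: ['play', 'stop'] (min_width=9, slack=2)
Line 9: ['gentle'] (min_width=6, slack=5)
Line 10: ['system', 'stop'] (min_width=11, slack=0)
Line 11: ['heart'] (min_width=5, slack=6)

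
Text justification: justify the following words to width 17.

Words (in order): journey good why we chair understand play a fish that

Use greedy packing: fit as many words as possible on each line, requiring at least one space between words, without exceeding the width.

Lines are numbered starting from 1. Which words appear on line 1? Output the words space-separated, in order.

Line 1: ['journey', 'good', 'why'] (min_width=16, slack=1)
Line 2: ['we', 'chair'] (min_width=8, slack=9)
Line 3: ['understand', 'play', 'a'] (min_width=17, slack=0)
Line 4: ['fish', 'that'] (min_width=9, slack=8)

Answer: journey good why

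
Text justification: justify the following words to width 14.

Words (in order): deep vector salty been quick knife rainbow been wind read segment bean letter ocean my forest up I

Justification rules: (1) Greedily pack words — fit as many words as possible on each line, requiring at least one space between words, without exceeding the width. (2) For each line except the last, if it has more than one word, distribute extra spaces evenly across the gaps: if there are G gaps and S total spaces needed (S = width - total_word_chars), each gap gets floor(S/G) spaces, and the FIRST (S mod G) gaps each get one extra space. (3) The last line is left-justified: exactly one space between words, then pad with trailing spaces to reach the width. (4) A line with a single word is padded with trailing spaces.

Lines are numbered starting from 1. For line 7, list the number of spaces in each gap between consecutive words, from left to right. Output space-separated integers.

Answer: 3

Derivation:
Line 1: ['deep', 'vector'] (min_width=11, slack=3)
Line 2: ['salty', 'been'] (min_width=10, slack=4)
Line 3: ['quick', 'knife'] (min_width=11, slack=3)
Line 4: ['rainbow', 'been'] (min_width=12, slack=2)
Line 5: ['wind', 'read'] (min_width=9, slack=5)
Line 6: ['segment', 'bean'] (min_width=12, slack=2)
Line 7: ['letter', 'ocean'] (min_width=12, slack=2)
Line 8: ['my', 'forest', 'up', 'I'] (min_width=14, slack=0)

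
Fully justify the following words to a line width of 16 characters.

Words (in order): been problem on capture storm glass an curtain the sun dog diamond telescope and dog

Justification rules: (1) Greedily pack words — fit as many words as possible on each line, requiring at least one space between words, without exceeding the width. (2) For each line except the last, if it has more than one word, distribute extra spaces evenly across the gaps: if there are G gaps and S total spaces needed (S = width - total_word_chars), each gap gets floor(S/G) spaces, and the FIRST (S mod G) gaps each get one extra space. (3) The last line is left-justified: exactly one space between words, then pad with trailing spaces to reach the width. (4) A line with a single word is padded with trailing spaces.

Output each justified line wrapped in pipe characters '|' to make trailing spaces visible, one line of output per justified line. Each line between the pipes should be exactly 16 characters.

Line 1: ['been', 'problem', 'on'] (min_width=15, slack=1)
Line 2: ['capture', 'storm'] (min_width=13, slack=3)
Line 3: ['glass', 'an', 'curtain'] (min_width=16, slack=0)
Line 4: ['the', 'sun', 'dog'] (min_width=11, slack=5)
Line 5: ['diamond'] (min_width=7, slack=9)
Line 6: ['telescope', 'and'] (min_width=13, slack=3)
Line 7: ['dog'] (min_width=3, slack=13)

Answer: |been  problem on|
|capture    storm|
|glass an curtain|
|the    sun   dog|
|diamond         |
|telescope    and|
|dog             |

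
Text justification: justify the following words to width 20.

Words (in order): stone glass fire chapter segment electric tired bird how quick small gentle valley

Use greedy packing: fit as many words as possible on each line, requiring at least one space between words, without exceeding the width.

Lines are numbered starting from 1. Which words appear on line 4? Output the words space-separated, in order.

Line 1: ['stone', 'glass', 'fire'] (min_width=16, slack=4)
Line 2: ['chapter', 'segment'] (min_width=15, slack=5)
Line 3: ['electric', 'tired', 'bird'] (min_width=19, slack=1)
Line 4: ['how', 'quick', 'small'] (min_width=15, slack=5)
Line 5: ['gentle', 'valley'] (min_width=13, slack=7)

Answer: how quick small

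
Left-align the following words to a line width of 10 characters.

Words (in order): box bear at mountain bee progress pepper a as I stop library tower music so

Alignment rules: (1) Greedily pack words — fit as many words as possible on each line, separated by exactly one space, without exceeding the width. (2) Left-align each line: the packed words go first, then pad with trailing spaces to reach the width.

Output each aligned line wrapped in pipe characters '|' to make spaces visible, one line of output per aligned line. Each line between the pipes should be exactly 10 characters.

Line 1: ['box', 'bear'] (min_width=8, slack=2)
Line 2: ['at'] (min_width=2, slack=8)
Line 3: ['mountain'] (min_width=8, slack=2)
Line 4: ['bee'] (min_width=3, slack=7)
Line 5: ['progress'] (min_width=8, slack=2)
Line 6: ['pepper', 'a'] (min_width=8, slack=2)
Line 7: ['as', 'I', 'stop'] (min_width=9, slack=1)
Line 8: ['library'] (min_width=7, slack=3)
Line 9: ['tower'] (min_width=5, slack=5)
Line 10: ['music', 'so'] (min_width=8, slack=2)

Answer: |box bear  |
|at        |
|mountain  |
|bee       |
|progress  |
|pepper a  |
|as I stop |
|library   |
|tower     |
|music so  |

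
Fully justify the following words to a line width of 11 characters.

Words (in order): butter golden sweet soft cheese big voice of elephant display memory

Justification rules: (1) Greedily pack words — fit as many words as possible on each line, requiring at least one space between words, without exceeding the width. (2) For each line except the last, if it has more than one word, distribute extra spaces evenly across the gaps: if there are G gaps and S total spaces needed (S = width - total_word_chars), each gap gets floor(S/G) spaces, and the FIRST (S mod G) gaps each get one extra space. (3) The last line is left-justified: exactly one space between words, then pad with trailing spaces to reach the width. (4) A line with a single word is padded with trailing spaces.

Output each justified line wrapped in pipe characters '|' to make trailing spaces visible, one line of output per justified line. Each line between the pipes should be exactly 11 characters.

Line 1: ['butter'] (min_width=6, slack=5)
Line 2: ['golden'] (min_width=6, slack=5)
Line 3: ['sweet', 'soft'] (min_width=10, slack=1)
Line 4: ['cheese', 'big'] (min_width=10, slack=1)
Line 5: ['voice', 'of'] (min_width=8, slack=3)
Line 6: ['elephant'] (min_width=8, slack=3)
Line 7: ['display'] (min_width=7, slack=4)
Line 8: ['memory'] (min_width=6, slack=5)

Answer: |butter     |
|golden     |
|sweet  soft|
|cheese  big|
|voice    of|
|elephant   |
|display    |
|memory     |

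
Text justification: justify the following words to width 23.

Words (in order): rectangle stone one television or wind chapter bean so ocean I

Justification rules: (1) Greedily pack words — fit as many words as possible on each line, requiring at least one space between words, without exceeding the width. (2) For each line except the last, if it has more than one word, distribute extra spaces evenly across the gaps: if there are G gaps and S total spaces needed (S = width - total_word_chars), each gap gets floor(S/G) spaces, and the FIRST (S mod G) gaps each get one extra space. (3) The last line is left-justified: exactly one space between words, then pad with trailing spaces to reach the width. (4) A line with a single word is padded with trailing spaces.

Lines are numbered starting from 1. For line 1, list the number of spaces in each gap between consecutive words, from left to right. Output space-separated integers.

Answer: 3 3

Derivation:
Line 1: ['rectangle', 'stone', 'one'] (min_width=19, slack=4)
Line 2: ['television', 'or', 'wind'] (min_width=18, slack=5)
Line 3: ['chapter', 'bean', 'so', 'ocean', 'I'] (min_width=23, slack=0)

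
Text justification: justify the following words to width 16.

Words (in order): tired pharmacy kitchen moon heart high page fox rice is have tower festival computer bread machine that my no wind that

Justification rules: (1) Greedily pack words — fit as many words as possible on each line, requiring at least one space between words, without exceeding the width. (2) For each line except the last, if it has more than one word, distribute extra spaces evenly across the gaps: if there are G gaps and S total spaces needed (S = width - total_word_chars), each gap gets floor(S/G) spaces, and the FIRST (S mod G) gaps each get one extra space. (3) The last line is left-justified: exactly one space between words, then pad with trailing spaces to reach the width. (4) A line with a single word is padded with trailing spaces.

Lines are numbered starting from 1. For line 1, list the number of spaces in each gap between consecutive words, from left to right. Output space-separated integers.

Answer: 3

Derivation:
Line 1: ['tired', 'pharmacy'] (min_width=14, slack=2)
Line 2: ['kitchen', 'moon'] (min_width=12, slack=4)
Line 3: ['heart', 'high', 'page'] (min_width=15, slack=1)
Line 4: ['fox', 'rice', 'is', 'have'] (min_width=16, slack=0)
Line 5: ['tower', 'festival'] (min_width=14, slack=2)
Line 6: ['computer', 'bread'] (min_width=14, slack=2)
Line 7: ['machine', 'that', 'my'] (min_width=15, slack=1)
Line 8: ['no', 'wind', 'that'] (min_width=12, slack=4)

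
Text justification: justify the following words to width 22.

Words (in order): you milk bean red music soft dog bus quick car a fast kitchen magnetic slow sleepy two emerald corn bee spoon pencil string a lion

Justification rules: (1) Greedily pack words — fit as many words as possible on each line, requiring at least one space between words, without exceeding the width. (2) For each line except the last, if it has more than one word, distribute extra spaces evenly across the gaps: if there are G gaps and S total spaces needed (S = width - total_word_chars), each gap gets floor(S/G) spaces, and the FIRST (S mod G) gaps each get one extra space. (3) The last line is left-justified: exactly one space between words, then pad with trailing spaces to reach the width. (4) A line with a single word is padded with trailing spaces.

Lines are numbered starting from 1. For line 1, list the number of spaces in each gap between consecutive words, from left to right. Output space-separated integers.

Line 1: ['you', 'milk', 'bean', 'red'] (min_width=17, slack=5)
Line 2: ['music', 'soft', 'dog', 'bus'] (min_width=18, slack=4)
Line 3: ['quick', 'car', 'a', 'fast'] (min_width=16, slack=6)
Line 4: ['kitchen', 'magnetic', 'slow'] (min_width=21, slack=1)
Line 5: ['sleepy', 'two', 'emerald'] (min_width=18, slack=4)
Line 6: ['corn', 'bee', 'spoon', 'pencil'] (min_width=21, slack=1)
Line 7: ['string', 'a', 'lion'] (min_width=13, slack=9)

Answer: 3 3 2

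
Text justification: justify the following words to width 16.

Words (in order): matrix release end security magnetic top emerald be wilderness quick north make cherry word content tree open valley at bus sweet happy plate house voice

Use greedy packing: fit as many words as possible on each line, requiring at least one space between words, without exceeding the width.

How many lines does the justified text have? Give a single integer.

Line 1: ['matrix', 'release'] (min_width=14, slack=2)
Line 2: ['end', 'security'] (min_width=12, slack=4)
Line 3: ['magnetic', 'top'] (min_width=12, slack=4)
Line 4: ['emerald', 'be'] (min_width=10, slack=6)
Line 5: ['wilderness', 'quick'] (min_width=16, slack=0)
Line 6: ['north', 'make'] (min_width=10, slack=6)
Line 7: ['cherry', 'word'] (min_width=11, slack=5)
Line 8: ['content', 'tree'] (min_width=12, slack=4)
Line 9: ['open', 'valley', 'at'] (min_width=14, slack=2)
Line 10: ['bus', 'sweet', 'happy'] (min_width=15, slack=1)
Line 11: ['plate', 'house'] (min_width=11, slack=5)
Line 12: ['voice'] (min_width=5, slack=11)
Total lines: 12

Answer: 12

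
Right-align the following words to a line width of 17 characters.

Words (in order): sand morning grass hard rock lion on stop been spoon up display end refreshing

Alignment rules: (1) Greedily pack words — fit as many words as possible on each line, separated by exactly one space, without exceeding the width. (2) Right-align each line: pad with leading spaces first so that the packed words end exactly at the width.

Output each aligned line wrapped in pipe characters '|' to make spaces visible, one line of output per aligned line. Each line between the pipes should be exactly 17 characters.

Line 1: ['sand', 'morning'] (min_width=12, slack=5)
Line 2: ['grass', 'hard', 'rock'] (min_width=15, slack=2)
Line 3: ['lion', 'on', 'stop', 'been'] (min_width=17, slack=0)
Line 4: ['spoon', 'up', 'display'] (min_width=16, slack=1)
Line 5: ['end', 'refreshing'] (min_width=14, slack=3)

Answer: |     sand morning|
|  grass hard rock|
|lion on stop been|
| spoon up display|
|   end refreshing|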